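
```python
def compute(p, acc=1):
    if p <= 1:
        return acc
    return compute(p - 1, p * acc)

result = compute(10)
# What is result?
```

Accumulator trace (n, acc): (10, 1) -> (9, 10) -> (8, 90) -> (7, 720) -> (6, 5040) -> (5, 30240) -> (4, 151200) -> (3, 604800) -> (2, 1814400) -> (1, 3628800) -> return 3628800

Answer: 3628800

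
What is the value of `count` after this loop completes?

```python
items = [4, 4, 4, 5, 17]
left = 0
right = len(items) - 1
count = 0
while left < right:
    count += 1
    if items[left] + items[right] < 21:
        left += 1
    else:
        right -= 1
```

Steps to find pair summing to 21
`count` takes the values: 0 → 1 → 2 → 3 → 4

Answer: 4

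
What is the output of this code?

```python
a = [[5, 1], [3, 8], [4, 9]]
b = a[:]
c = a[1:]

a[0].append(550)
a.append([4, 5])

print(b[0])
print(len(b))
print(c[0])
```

Key concept: slice with nested mutation.
Step by step:
`a = [[5, 1], [3, 8], [4, 9]]` → a = [[5, 1], [3, 8], [4, 9]]
`b = a[:]` → b = [[5, 1], [3, 8], [4, 9]]
`c = a[1:]` → c = [[3, 8], [4, 9]]
`a[0].append(550)` → a = [[5, 1, 550], [3, 8], [4, 9]]; b = [[5, 1, 550], [3, 8], [4, 9]]
`a.append([4, 5])` → a = [[5, 1, 550], [3, 8], [4, 9], [4, 5]]
`print(b[0])` → prints [5, 1, 550]
`print(len(b))` → prints 3
`print(c[0])` → prints [3, 8]

Answer:
[5, 1, 550]
3
[3, 8]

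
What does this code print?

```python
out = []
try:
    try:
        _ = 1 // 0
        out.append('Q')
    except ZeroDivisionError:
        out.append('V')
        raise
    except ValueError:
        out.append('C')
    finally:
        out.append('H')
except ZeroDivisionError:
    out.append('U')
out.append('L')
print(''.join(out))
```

Execution trace: 'V' (inner except ZeroDivisionError) → 'H' (inner finally) → 'U' (outer except ZeroDivisionError) → 'L' (after the try/except). Output: VHUL

Answer: VHUL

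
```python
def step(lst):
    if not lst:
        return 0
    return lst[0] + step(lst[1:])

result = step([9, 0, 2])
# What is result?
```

9 + 0 + 2 + 0 = 11

Answer: 11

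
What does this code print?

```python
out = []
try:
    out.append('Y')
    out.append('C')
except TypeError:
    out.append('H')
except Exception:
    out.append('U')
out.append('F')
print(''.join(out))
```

Execution trace: 'Y' (try body) → 'C' (try body, no exception) → 'F' (after the try/except). Output: YCF

Answer: YCF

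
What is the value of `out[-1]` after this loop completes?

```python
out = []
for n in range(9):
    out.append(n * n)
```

Last element of squares 0 to 8
`out` takes the values: [] → [0] → [0, 1] → [0, 1, 4] → [0, 1, 4, 9] → [0, 1, 4, 9, 16] → [0, 1, 4, 9, 16, 25] → [0, 1, 4, 9, 16, 25, 36] → [0, 1, 4, 9, 16, 25, 36, 49] → [0, 1, 4, 9, 16, 25, 36, 49, 64]
So `out[-1]` = 64

Answer: 64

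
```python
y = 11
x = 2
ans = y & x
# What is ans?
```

Trace:
`y = 11` → y = 11
`x = 2` → x = 2
`ans = y & x` → ans = 2
So ans = 2

Answer: 2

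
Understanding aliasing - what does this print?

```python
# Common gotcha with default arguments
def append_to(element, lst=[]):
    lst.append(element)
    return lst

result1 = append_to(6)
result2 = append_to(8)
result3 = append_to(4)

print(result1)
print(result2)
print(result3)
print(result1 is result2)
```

Key concept: mutable default argument gotcha.
Step by step:
`result1 = append_to(6)` → result1 = [6]
`result2 = append_to(8)` → result1 = [6, 8] (same object as result2); result2 = [6, 8] (same object as result1)
`result3 = append_to(4)` → result1 = [6, 8, 4] (same object as result2, result3); result2 = [6, 8, 4] (same object as result1, result3); result3 = [6, 8, 4] (same object as result1, result2)
`print(result1)` → prints [6, 8, 4]
`print(result2)` → prints [6, 8, 4]
`print(result3)` → prints [6, 8, 4]
`print(result1 is result2)` → prints True

Answer:
[6, 8, 4]
[6, 8, 4]
[6, 8, 4]
True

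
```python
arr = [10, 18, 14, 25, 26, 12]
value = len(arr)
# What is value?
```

Trace:
`arr = [10, 18, 14, 25, 26, 12]` → arr = [10, 18, 14, 25, 26, 12]
`value = len(arr)` → value = 6
So value = 6

Answer: 6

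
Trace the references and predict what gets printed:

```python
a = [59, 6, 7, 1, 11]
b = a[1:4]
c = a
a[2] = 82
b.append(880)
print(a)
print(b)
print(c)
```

Key concept: slice vs alias.
Step by step:
`a = [59, 6, 7, 1, 11]` → a = [59, 6, 7, 1, 11]
`b = a[1:4]` → b = [6, 7, 1]
`c = a` → c = [59, 6, 7, 1, 11] (same object as a)
`a[2] = 82` → a = [59, 6, 82, 1, 11] (same object as c); c = [59, 6, 82, 1, 11] (same object as a)
`b.append(880)` → b = [6, 7, 1, 880]
`print(a)` → prints [59, 6, 82, 1, 11]
`print(b)` → prints [6, 7, 1, 880]
`print(c)` → prints [59, 6, 82, 1, 11]

Answer:
[59, 6, 82, 1, 11]
[6, 7, 1, 880]
[59, 6, 82, 1, 11]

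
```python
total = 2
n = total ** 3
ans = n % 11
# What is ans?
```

Trace:
`total = 2` → total = 2
`n = total ** 3` → n = 8
`ans = n % 11` → ans = 8
So ans = 8

Answer: 8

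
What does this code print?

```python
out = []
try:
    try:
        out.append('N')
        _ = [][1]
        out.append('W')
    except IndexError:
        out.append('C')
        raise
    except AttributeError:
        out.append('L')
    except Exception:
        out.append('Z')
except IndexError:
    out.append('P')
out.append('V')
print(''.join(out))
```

Execution trace: 'N' (inner try body) → 'C' (inner except IndexError) → 'P' (outer except IndexError) → 'V' (after the try/except). Output: NCPV

Answer: NCPV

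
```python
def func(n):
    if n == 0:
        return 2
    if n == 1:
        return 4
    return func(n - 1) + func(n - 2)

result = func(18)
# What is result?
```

Build up from base cases: func(0)=2, func(1)=4, func(2)=6, func(3)=10, func(4)=16, func(5)=26, func(6)=42, ..., func(18)=13530

Answer: 13530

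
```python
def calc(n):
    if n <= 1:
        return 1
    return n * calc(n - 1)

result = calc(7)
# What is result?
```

calc(7) = 7 * 6 * 5 * 4 * 3 * 2 * 1 = 5040

Answer: 5040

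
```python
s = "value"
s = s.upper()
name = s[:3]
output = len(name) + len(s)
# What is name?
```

Trace:
`s = "value"` → s = 'value'
`s = s.upper()` → s = 'VALUE'
`name = s[:3]` → name = 'VAL'
`output = len(name) + len(s)` → output = 8
So name = 'VAL'

Answer: 'VAL'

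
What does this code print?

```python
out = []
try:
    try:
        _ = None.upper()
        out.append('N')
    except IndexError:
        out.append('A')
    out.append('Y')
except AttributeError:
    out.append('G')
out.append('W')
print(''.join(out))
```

Execution trace: 'G' (except AttributeError) → 'W' (after the try/except). Output: GW

Answer: GW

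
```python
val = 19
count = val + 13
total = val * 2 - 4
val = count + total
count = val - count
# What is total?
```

Trace:
`val = 19` → val = 19
`count = val + 13` → count = 32
`total = val * 2 - 4` → total = 34
`val = count + total` → val = 66
`count = val - count` → count = 34
So total = 34

Answer: 34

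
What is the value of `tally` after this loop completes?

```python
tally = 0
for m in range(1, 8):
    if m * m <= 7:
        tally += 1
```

Count numbers where m² ≤ 7
`tally` takes the values: 0 → 1 → 2

Answer: 2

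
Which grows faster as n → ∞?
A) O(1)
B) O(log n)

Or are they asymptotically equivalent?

O(1) vs O(log n): Higher order terms dominate.

Answer: B) O(log n) grows faster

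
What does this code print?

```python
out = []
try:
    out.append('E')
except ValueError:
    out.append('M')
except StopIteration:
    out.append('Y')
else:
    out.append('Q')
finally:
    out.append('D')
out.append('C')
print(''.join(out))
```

Execution trace: 'E' (try body, no exception) → 'Q' (else) → 'D' (finally) → 'C' (after the try/except). Output: EQDC

Answer: EQDC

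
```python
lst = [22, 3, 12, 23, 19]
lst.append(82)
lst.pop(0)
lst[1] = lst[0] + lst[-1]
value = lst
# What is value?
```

Trace:
`lst = [22, 3, 12, 23, 19]` → lst = [22, 3, 12, 23, 19]
`lst.append(82)` → lst = [22, 3, 12, 23, 19, 82]
`lst.pop(0)` → lst = [3, 12, 23, 19, 82]
`lst[1] = lst[0] + lst[-1]` → lst = [3, 85, 23, 19, 82]
`value = lst` → value = [3, 85, 23, 19, 82]
So value = [3, 85, 23, 19, 82]

Answer: [3, 85, 23, 19, 82]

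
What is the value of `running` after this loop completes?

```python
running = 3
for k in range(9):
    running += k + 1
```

Start at 3, add 1 to 9 = 48
`running` takes the values: 3 → 4 → 6 → 9 → 13 → 18 → 24 → 31 → 39 → 48

Answer: 48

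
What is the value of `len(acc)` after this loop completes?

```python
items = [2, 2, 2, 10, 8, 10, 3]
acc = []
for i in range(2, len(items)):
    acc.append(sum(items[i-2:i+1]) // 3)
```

Number of 3-element averages
`acc` takes the values: [] → [2] → [2, 4] → [2, 4, 6] → [2, 4, 6, 9] → [2, 4, 6, 9, 7]
So `len(acc)` = 5

Answer: 5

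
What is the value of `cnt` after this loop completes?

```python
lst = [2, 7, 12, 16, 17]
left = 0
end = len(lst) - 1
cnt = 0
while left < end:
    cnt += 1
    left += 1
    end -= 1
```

Iterations until pointers meet (list length 5)
`cnt` takes the values: 0 → 1 → 2

Answer: 2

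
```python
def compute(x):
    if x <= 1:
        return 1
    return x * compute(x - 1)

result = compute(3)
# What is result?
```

compute(3) = 3 * 2 * 1 = 6

Answer: 6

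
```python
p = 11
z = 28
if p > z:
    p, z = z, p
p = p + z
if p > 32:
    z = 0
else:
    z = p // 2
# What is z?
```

Trace:
`p = 11` → p = 11
`z = 28` → z = 28
`if p > z: ...` → p > z is False → no variable changes
`p = p + z` → p = 39
`if p > 32: ...` → p > 32 is True → z = 0
So z = 0

Answer: 0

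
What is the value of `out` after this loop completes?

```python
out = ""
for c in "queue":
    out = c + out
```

Reverse 'queue'
`out` takes the values: "" → "q" → "uq" → "euq" → "ueuq" → "eueuq"

Answer: "eueuq"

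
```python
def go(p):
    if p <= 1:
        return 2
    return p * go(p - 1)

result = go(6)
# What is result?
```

go(6) = 6 * 5 * 4 * 3 * 2 * 2 = 1440

Answer: 1440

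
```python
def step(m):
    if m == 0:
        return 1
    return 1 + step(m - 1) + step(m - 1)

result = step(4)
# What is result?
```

step(m) = 1 + 2·step(m-1), step(0)=1. Closed form: (1+1)·2^4 - 1 = 31.

Answer: 31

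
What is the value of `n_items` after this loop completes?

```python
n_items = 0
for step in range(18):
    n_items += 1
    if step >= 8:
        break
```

Loop breaks when step reaches 8, n_items is 9
`n_items` takes the values: 0 → 1 → 2 → 3 → 4 → 5 → 6 → 7 → 8 → 9

Answer: 9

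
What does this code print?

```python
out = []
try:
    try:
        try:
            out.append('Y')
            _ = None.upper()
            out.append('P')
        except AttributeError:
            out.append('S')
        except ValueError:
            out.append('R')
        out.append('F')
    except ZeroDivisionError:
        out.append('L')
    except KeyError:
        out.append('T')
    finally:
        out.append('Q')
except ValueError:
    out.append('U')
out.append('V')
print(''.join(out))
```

Execution trace: 'Y' (inner try body) → 'S' (inner except AttributeError) → 'F' (try body, no exception) → 'Q' (finally) → 'V' (after the try/except). Output: YSFQV

Answer: YSFQV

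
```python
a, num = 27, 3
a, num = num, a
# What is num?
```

Trace:
`a, num = 27, 3` → a = 27; num = 3
`a, num = num, a` → a = 3; num = 27
So num = 27

Answer: 27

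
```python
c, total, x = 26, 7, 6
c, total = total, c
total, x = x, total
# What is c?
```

Trace:
`c, total, x = 26, 7, 6` → c = 26; total = 7; x = 6
`c, total = total, c` → c = 7; total = 26
`total, x = x, total` → total = 6; x = 26
So c = 7

Answer: 7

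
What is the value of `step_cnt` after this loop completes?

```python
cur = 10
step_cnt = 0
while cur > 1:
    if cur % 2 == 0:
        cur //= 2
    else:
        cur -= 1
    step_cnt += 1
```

Steps to reduce 10 to 1
`step_cnt` takes the values: 0 → 1 → 2 → 3 → 4

Answer: 4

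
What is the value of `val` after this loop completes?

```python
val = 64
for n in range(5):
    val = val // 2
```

Halve 5 times: 64 // 2^5 = 2
`val` takes the values: 64 → 32 → 16 → 8 → 4 → 2

Answer: 2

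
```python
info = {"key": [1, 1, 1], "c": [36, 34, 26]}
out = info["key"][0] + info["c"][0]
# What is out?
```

Trace:
`info = {"key": [1, 1, 1], "c": [36, 34, 26]}` → info = {'key': [1, 1, 1], 'c': [36, 34, 26]}
`out = info["key"][0] + info["c"][0]` → out = 37
So out = 37

Answer: 37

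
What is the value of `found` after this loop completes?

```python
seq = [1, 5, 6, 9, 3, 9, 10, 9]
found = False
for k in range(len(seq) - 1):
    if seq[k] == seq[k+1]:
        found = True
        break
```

Check consecutive duplicates in [1, 5, 6, 9, 3, 9, 10, 9]
`found` takes the values: False

Answer: False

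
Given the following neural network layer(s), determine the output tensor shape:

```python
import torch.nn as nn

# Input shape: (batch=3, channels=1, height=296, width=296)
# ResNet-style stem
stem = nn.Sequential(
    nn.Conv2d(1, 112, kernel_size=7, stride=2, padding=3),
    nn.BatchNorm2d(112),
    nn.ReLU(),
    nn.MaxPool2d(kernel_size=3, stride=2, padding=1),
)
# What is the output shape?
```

Input: (3, 1, 296, 296) -> after Conv2d 7x7 stride=2: (3, 112, 148, 148) -> Output: (3, 112, 74, 74)

Answer: (3, 112, 74, 74)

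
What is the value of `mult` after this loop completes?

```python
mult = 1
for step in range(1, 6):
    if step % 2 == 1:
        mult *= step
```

Product of odd numbers 1 to 5
`mult` takes the values: 1 → 3 → 15

Answer: 15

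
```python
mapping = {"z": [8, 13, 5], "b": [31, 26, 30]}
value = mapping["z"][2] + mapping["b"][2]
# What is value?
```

Trace:
`mapping = {"z": [8, 13, 5], "b": [31, 26, 30]}` → mapping = {'z': [8, 13, 5], 'b': [31, 26, 30]}
`value = mapping["z"][2] + mapping["b"][2]` → value = 35
So value = 35

Answer: 35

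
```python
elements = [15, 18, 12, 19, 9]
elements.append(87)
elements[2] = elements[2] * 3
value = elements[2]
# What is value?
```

Trace:
`elements = [15, 18, 12, 19, 9]` → elements = [15, 18, 12, 19, 9]
`elements.append(87)` → elements = [15, 18, 12, 19, 9, 87]
`elements[2] = elements[2] * 3` → elements = [15, 18, 36, 19, 9, 87]
`value = elements[2]` → value = 36
So value = 36

Answer: 36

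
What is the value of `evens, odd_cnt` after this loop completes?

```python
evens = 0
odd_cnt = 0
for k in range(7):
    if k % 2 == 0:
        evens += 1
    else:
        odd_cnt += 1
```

Count evens and odds in range(7)
`evens, odd_cnt` takes the values: (0, 0) → (1, 0) → (1, 1) → (2, 1) → (2, 2) → (3, 2) → (3, 3) → (4, 3)

Answer: 4, 3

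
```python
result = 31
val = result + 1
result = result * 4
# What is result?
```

Trace:
`result = 31` → result = 31
`val = result + 1` → val = 32
`result = result * 4` → result = 124
So result = 124

Answer: 124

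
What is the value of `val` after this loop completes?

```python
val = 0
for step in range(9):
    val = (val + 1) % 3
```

Increment mod 3, 9 times = 0
`val` takes the values: 0 → 1 → 2 → 0 → 1 → 2 → 0 → 1 → 2 → 0

Answer: 0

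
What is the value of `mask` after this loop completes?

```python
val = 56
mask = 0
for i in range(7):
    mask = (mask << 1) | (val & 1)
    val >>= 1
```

Reverse lowest 7 bits of 56
`mask` takes the values: 0 → 1 → 3 → 7 → 14

Answer: 14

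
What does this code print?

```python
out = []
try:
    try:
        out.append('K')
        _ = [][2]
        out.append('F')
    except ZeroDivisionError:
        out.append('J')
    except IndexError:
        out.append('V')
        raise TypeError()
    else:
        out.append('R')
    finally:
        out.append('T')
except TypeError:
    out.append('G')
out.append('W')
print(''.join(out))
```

Execution trace: 'K' (inner try body) → 'V' (inner except IndexError) → 'T' (inner finally) → 'G' (outer except TypeError) → 'W' (after the try/except). Output: KVTGW

Answer: KVTGW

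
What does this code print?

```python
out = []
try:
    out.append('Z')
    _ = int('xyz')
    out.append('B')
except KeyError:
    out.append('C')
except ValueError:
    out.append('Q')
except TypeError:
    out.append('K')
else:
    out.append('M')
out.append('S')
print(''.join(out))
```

Execution trace: 'Z' (try body) → 'Q' (except ValueError) → 'S' (after the try/except). Output: ZQS

Answer: ZQS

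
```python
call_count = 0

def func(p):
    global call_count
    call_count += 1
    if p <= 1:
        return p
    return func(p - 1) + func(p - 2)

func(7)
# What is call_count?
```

Calls(p) = 1 + Calls(p-1) + Calls(p-2); Calls(0)=Calls(1)=1. For p=7 this gives 41.

Answer: 41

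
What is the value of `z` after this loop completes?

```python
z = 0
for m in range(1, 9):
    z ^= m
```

XOR of 1 to 8
`z` takes the values: 0 → 1 → 3 → 0 → 4 → 1 → 7 → 0 → 8

Answer: 8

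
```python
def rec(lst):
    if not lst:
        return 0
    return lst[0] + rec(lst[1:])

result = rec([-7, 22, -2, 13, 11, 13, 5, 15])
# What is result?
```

(-7) + 22 + (-2) + 13 + 11 + 13 + 5 + 15 + 0 = 70

Answer: 70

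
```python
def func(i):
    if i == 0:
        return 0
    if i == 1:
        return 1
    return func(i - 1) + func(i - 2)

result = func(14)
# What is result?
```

Build up from base cases: func(0)=0, func(1)=1, func(2)=1, func(3)=2, func(4)=3, func(5)=5, func(6)=8, ..., func(14)=377

Answer: 377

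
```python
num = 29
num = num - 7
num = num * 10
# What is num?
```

Trace:
`num = 29` → num = 29
`num = num - 7` → num = 22
`num = num * 10` → num = 220
So num = 220

Answer: 220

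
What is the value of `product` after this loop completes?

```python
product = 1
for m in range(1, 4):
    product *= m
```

3! = 6
`product` takes the values: 1 → 2 → 6

Answer: 6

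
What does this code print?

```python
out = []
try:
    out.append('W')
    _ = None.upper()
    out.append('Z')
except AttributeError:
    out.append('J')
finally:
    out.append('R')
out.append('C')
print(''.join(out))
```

Execution trace: 'W' (try body) → 'J' (except AttributeError) → 'R' (finally) → 'C' (after the try/except). Output: WJRC

Answer: WJRC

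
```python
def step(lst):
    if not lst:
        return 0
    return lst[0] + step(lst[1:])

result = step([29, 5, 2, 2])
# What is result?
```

29 + 5 + 2 + 2 + 0 = 38

Answer: 38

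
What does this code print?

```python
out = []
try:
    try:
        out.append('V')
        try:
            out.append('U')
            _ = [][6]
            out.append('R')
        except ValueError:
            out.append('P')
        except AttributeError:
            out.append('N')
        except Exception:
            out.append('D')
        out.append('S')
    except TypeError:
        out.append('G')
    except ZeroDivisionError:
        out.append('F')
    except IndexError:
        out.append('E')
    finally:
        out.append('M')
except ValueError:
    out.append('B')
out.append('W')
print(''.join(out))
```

Execution trace: 'V' (try body) → 'U' (inner try body) → 'D' (inner except Exception) → 'S' (try body, no exception) → 'M' (finally) → 'W' (after the try/except). Output: VUDSMW

Answer: VUDSMW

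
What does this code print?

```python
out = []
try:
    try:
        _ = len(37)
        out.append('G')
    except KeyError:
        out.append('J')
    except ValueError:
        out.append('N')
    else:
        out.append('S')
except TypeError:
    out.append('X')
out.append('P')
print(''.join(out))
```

Execution trace: 'X' (outer except TypeError) → 'P' (after the try/except). Output: XP

Answer: XP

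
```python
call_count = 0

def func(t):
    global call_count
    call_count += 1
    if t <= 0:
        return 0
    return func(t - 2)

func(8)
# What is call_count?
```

Linear recursion stepping by 2: 5 calls from t=8 down to ≤0.

Answer: 5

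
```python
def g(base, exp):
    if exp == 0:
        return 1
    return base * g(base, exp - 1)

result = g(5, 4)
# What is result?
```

g(5, 4) = 5 * 5 * 5 * 5 = 625

Answer: 625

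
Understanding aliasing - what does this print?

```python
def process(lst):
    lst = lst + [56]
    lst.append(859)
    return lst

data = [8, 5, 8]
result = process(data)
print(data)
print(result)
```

Key concept: rebinding parameter vs mutation.
Step by step:
`data = [8, 5, 8]` → data = [8, 5, 8]
`result = process(data)` → result = [8, 5, 8, 56, 859]
`print(data)` → prints [8, 5, 8]
`print(result)` → prints [8, 5, 8, 56, 859]

Answer:
[8, 5, 8]
[8, 5, 8, 56, 859]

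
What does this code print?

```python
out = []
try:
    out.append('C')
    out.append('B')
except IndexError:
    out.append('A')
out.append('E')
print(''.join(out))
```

Execution trace: 'C' (try body) → 'B' (try body, no exception) → 'E' (after the try/except). Output: CBE

Answer: CBE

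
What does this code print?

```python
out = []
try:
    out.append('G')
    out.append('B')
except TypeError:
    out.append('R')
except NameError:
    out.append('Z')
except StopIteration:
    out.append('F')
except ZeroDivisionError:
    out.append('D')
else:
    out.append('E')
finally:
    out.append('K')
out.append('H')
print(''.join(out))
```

Execution trace: 'G' (try body) → 'B' (try body, no exception) → 'E' (else) → 'K' (finally) → 'H' (after the try/except). Output: GBEKH

Answer: GBEKH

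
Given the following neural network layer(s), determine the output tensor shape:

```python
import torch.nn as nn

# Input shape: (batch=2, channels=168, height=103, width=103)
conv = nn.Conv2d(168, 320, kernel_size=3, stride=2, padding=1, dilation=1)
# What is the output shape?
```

Input: (2, 168, 103, 103) -> Output: (2, 320, 52, 52)

Answer: (2, 320, 52, 52)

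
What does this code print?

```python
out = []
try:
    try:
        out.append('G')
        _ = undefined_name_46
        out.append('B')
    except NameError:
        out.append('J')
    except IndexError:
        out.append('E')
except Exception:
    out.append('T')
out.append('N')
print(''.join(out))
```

Execution trace: 'G' (inner try body) → 'J' (inner except NameError) → 'N' (after the try/except). Output: GJN

Answer: GJN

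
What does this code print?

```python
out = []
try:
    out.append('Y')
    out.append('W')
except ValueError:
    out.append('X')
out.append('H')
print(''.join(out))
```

Execution trace: 'Y' (try body) → 'W' (try body, no exception) → 'H' (after the try/except). Output: YWH

Answer: YWH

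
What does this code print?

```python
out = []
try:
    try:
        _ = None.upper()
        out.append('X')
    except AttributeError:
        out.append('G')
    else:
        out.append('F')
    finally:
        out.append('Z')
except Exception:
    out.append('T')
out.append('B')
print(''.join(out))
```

Execution trace: 'G' (inner except AttributeError) → 'Z' (inner finally) → 'B' (after the try/except). Output: GZB

Answer: GZB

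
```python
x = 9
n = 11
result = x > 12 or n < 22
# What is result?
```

Trace:
`x = 9` → x = 9
`n = 11` → n = 11
`result = x > 12 or n < 22` → result = True
So result = True

Answer: True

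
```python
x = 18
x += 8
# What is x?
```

Trace:
`x = 18` → x = 18
`x += 8` → x = 26
So x = 26

Answer: 26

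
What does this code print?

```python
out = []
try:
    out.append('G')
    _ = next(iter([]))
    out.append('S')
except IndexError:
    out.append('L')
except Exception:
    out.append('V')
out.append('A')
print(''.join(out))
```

Execution trace: 'G' (try body) → 'V' (except Exception) → 'A' (after the try/except). Output: GVA

Answer: GVA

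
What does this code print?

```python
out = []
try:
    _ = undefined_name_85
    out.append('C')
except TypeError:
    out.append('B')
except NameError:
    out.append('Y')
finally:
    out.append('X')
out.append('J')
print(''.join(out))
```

Execution trace: 'Y' (except NameError) → 'X' (finally) → 'J' (after the try/except). Output: YXJ

Answer: YXJ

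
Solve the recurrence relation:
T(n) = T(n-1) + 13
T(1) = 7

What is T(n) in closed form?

Unrolling: T(n) = T(1) + 13·(n-1) = 7 + 13(n-1) = 13n - 6.

Answer: T(n) = 13n - 6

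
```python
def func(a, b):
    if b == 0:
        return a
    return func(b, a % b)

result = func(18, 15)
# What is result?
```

func(18, 15) -> func(15, 3) -> func(3, 0) -> 3

Answer: 3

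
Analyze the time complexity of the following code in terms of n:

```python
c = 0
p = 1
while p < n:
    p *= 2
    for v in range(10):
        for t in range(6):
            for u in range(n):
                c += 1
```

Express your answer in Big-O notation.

Each loop level contributes: log n × 1 × 1 × n. Multiplying the contributions gives O(n log n).

Answer: O(n log n)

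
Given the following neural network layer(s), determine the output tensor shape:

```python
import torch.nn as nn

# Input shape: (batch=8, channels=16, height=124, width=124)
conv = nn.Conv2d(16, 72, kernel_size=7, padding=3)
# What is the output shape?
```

Input: (8, 16, 124, 124) -> Output: (8, 72, 124, 124)

Answer: (8, 72, 124, 124)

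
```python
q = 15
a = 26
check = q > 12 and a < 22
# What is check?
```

Trace:
`q = 15` → q = 15
`a = 26` → a = 26
`check = q > 12 and a < 22` → check = False
So check = False

Answer: False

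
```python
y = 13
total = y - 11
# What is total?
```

Trace:
`y = 13` → y = 13
`total = y - 11` → total = 2
So total = 2

Answer: 2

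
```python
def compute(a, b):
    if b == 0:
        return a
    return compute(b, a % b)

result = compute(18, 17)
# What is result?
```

compute(18, 17) -> compute(17, 1) -> compute(1, 0) -> 1

Answer: 1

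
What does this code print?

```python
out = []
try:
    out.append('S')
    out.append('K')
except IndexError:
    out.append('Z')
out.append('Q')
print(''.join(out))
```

Execution trace: 'S' (try body) → 'K' (try body, no exception) → 'Q' (after the try/except). Output: SKQ

Answer: SKQ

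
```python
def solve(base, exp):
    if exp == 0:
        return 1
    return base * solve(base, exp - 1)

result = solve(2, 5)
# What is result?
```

solve(2, 5) = 2 * 2 * 2 * 2 * 2 = 32

Answer: 32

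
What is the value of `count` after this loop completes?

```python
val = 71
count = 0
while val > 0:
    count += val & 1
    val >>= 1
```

Count set bits in 71 (binary: 0b1000111)
`count` takes the values: 0 → 1 → 2 → 3 → 4

Answer: 4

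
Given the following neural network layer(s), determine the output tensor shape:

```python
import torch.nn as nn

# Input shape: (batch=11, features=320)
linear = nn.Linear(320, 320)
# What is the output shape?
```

Input: (11, 320) -> Output: (11, 320)

Answer: (11, 320)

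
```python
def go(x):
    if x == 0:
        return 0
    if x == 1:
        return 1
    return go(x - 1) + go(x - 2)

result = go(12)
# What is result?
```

Build up from base cases: go(0)=0, go(1)=1, go(2)=1, go(3)=2, go(4)=3, go(5)=5, go(6)=8, ..., go(12)=144

Answer: 144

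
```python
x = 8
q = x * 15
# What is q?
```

Trace:
`x = 8` → x = 8
`q = x * 15` → q = 120
So q = 120

Answer: 120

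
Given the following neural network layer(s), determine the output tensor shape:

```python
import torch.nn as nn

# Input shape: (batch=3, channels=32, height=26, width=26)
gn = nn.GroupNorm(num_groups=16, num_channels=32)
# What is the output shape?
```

Input: (3, 32, 26, 26) -> Output: (3, 32, 26, 26)

Answer: (3, 32, 26, 26)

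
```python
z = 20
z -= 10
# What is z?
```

Trace:
`z = 20` → z = 20
`z -= 10` → z = 10
So z = 10

Answer: 10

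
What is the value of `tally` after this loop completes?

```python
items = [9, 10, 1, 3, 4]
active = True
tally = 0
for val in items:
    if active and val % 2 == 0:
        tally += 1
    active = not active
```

Count even values at even positions
`tally` takes the values: 0 → 1

Answer: 1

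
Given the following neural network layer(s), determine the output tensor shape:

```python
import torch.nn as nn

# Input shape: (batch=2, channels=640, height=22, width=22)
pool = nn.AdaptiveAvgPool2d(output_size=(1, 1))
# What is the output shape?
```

Input: (2, 640, 22, 22) -> Output: (2, 640, 1, 1)

Answer: (2, 640, 1, 1)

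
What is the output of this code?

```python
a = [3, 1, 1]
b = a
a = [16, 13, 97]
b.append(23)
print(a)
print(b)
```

Key concept: rebinding vs mutation: a is rebound to a new list, b still points at the original.
Step by step:
`a = [3, 1, 1]` → a = [3, 1, 1]
`b = a` → b = [3, 1, 1] (same object as a)
`a = [16, 13, 97]` → a = [16, 13, 97]
`b.append(23)` → b = [3, 1, 1, 23]
`print(a)` → prints [16, 13, 97]
`print(b)` → prints [3, 1, 1, 23]

Answer:
[16, 13, 97]
[3, 1, 1, 23]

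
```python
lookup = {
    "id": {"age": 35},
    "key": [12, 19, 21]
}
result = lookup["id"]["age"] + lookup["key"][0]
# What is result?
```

Trace:
`lookup = { ...` → lookup = {'id': {'age': 35}, 'key': [12, 19, 21]}
`result = lookup["id"]["age"] + lookup["key"][0]` → result = 47
So result = 47

Answer: 47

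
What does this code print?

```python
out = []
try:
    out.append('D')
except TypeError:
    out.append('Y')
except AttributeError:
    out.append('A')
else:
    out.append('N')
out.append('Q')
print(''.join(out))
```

Execution trace: 'D' (try body, no exception) → 'N' (else) → 'Q' (after the try/except). Output: DNQ

Answer: DNQ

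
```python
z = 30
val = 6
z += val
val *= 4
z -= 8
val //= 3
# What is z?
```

Trace:
`z = 30` → z = 30
`val = 6` → val = 6
`z += val` → z = 36
`val *= 4` → val = 24
`z -= 8` → z = 28
`val //= 3` → val = 8
So z = 28

Answer: 28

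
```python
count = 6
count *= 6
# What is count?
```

Trace:
`count = 6` → count = 6
`count *= 6` → count = 36
So count = 36

Answer: 36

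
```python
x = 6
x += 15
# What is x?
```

Trace:
`x = 6` → x = 6
`x += 15` → x = 21
So x = 21

Answer: 21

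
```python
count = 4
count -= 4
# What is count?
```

Trace:
`count = 4` → count = 4
`count -= 4` → count = 0
So count = 0

Answer: 0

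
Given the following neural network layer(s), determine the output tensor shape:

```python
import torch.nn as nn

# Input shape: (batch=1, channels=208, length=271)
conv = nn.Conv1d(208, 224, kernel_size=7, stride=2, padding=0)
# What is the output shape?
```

Input: (1, 208, 271) -> Output: (1, 224, 133)

Answer: (1, 224, 133)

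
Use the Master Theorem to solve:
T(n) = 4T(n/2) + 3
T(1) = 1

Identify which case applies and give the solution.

a=4, b=2, f(n)=3. log_2(4) = 2. Since c=0 < 2, Case 1 applies: T(n) = Θ(n^log_b(a)) = O(n^2).

Answer: O(n^2) - Case 1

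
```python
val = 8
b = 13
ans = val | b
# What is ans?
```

Trace:
`val = 8` → val = 8
`b = 13` → b = 13
`ans = val | b` → ans = 13
So ans = 13

Answer: 13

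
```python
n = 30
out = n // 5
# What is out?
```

Trace:
`n = 30` → n = 30
`out = n // 5` → out = 6
So out = 6

Answer: 6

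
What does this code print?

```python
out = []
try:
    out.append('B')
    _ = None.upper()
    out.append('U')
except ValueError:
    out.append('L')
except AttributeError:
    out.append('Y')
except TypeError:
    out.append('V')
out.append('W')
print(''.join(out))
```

Execution trace: 'B' (try body) → 'Y' (except AttributeError) → 'W' (after the try/except). Output: BYW

Answer: BYW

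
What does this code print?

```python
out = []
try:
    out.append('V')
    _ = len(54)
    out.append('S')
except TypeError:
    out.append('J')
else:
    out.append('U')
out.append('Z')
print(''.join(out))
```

Execution trace: 'V' (try body) → 'J' (except TypeError) → 'Z' (after the try/except). Output: VJZ

Answer: VJZ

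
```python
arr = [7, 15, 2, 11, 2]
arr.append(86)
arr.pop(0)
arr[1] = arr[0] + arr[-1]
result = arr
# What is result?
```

Trace:
`arr = [7, 15, 2, 11, 2]` → arr = [7, 15, 2, 11, 2]
`arr.append(86)` → arr = [7, 15, 2, 11, 2, 86]
`arr.pop(0)` → arr = [15, 2, 11, 2, 86]
`arr[1] = arr[0] + arr[-1]` → arr = [15, 101, 11, 2, 86]
`result = arr` → result = [15, 101, 11, 2, 86]
So result = [15, 101, 11, 2, 86]

Answer: [15, 101, 11, 2, 86]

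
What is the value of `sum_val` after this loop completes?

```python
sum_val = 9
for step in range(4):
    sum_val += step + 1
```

Start at 9, add 1 to 4 = 19
`sum_val` takes the values: 9 → 10 → 12 → 15 → 19

Answer: 19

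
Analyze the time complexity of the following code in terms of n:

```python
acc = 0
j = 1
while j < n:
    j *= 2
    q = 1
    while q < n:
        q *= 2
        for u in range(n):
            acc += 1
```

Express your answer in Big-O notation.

Each loop level contributes: log n × log n × n. Multiplying the contributions gives O(n log² n).

Answer: O(n log² n)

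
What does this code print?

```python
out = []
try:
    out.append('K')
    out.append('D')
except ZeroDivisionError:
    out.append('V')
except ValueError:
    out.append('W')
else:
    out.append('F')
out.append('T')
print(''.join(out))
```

Execution trace: 'K' (try body) → 'D' (try body, no exception) → 'F' (else) → 'T' (after the try/except). Output: KDFT

Answer: KDFT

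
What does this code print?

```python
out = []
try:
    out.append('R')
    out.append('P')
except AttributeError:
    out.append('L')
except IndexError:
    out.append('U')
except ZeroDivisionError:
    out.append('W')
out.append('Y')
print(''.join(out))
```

Execution trace: 'R' (try body) → 'P' (try body, no exception) → 'Y' (after the try/except). Output: RPY

Answer: RPY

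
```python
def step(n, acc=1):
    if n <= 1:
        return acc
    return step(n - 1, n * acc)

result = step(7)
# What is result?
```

Accumulator trace (n, acc): (7, 1) -> (6, 7) -> (5, 42) -> (4, 210) -> (3, 840) -> (2, 2520) -> (1, 5040) -> return 5040

Answer: 5040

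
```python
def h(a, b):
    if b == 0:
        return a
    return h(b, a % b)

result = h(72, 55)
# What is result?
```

h(72, 55) -> h(55, 17) -> h(17, 4) -> h(4, 1) -> h(1, 0) -> 1

Answer: 1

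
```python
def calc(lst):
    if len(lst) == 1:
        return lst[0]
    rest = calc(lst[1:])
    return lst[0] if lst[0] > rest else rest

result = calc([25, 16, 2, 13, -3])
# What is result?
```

Recursive max over [25, 16, 2, 13, -3] = 25

Answer: 25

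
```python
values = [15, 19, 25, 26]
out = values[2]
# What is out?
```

Trace:
`values = [15, 19, 25, 26]` → values = [15, 19, 25, 26]
`out = values[2]` → out = 25
So out = 25

Answer: 25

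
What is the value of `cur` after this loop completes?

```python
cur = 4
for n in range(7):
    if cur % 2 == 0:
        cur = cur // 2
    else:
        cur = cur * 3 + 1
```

Collatz-style transformation from 4
`cur` takes the values: 4 → 2 → 1 → 4 → 2 → 1 → 4 → 2

Answer: 2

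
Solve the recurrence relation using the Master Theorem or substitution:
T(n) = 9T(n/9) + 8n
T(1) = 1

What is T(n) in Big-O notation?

By Master Theorem: a=9, b=9, f(n)=8n. Since log_9(9) = 1 and f(n) = Θ(n^1), Case 2 applies. T(n) = O(n log n).

Answer: O(n log n)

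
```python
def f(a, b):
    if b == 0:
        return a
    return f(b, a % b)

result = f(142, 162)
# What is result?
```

f(142, 162) -> f(162, 142) -> f(142, 20) -> f(20, 2) -> f(2, 0) -> 2

Answer: 2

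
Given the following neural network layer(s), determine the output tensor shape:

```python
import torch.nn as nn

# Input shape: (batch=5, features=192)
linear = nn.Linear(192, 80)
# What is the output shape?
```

Input: (5, 192) -> Output: (5, 80)

Answer: (5, 80)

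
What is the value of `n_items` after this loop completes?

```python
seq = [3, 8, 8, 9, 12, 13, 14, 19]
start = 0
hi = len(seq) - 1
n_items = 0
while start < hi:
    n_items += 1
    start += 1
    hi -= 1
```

Iterations until pointers meet (list length 8)
`n_items` takes the values: 0 → 1 → 2 → 3 → 4

Answer: 4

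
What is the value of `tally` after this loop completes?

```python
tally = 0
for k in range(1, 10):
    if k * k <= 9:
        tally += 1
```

Count numbers where k² ≤ 9
`tally` takes the values: 0 → 1 → 2 → 3

Answer: 3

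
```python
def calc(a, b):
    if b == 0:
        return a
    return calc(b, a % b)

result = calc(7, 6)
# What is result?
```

calc(7, 6) -> calc(6, 1) -> calc(1, 0) -> 1

Answer: 1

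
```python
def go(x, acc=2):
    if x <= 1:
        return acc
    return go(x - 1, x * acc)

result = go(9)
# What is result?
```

Accumulator trace (n, acc): (9, 2) -> (8, 18) -> (7, 144) -> (6, 1008) -> (5, 6048) -> (4, 30240) -> (3, 120960) -> (2, 362880) -> (1, 725760) -> return 725760

Answer: 725760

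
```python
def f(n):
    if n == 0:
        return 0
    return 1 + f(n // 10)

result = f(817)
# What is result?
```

Count of digits of 817: 3

Answer: 3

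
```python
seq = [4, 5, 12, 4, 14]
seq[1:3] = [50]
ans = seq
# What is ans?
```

Trace:
`seq = [4, 5, 12, 4, 14]` → seq = [4, 5, 12, 4, 14]
`seq[1:3] = [50]` → seq = [4, 50, 4, 14]
`ans = seq` → ans = [4, 50, 4, 14]
So ans = [4, 50, 4, 14]

Answer: [4, 50, 4, 14]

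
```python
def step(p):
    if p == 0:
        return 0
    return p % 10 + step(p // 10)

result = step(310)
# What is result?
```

Sum of digits of 310: 0 + 1 + 3 = 4

Answer: 4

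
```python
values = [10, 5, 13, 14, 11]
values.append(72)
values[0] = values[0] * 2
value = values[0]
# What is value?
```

Trace:
`values = [10, 5, 13, 14, 11]` → values = [10, 5, 13, 14, 11]
`values.append(72)` → values = [10, 5, 13, 14, 11, 72]
`values[0] = values[0] * 2` → values = [20, 5, 13, 14, 11, 72]
`value = values[0]` → value = 20
So value = 20

Answer: 20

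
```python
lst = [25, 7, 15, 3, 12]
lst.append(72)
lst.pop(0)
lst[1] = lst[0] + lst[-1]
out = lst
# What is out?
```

Trace:
`lst = [25, 7, 15, 3, 12]` → lst = [25, 7, 15, 3, 12]
`lst.append(72)` → lst = [25, 7, 15, 3, 12, 72]
`lst.pop(0)` → lst = [7, 15, 3, 12, 72]
`lst[1] = lst[0] + lst[-1]` → lst = [7, 79, 3, 12, 72]
`out = lst` → out = [7, 79, 3, 12, 72]
So out = [7, 79, 3, 12, 72]

Answer: [7, 79, 3, 12, 72]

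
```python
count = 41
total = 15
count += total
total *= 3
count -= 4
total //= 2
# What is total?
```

Trace:
`count = 41` → count = 41
`total = 15` → total = 15
`count += total` → count = 56
`total *= 3` → total = 45
`count -= 4` → count = 52
`total //= 2` → total = 22
So total = 22

Answer: 22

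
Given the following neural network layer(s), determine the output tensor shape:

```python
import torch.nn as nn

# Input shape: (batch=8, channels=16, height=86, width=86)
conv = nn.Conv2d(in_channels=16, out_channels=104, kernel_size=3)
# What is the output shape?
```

Input: (8, 16, 86, 86) -> Output: (8, 104, 84, 84)

Answer: (8, 104, 84, 84)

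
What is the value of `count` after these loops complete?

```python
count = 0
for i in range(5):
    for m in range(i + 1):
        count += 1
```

Triangle: 1 + 2 + ... + 5
`count` takes the values: 0 → 1 → 2 → 3 → 4 → 5 → 6 → 7 → 8 → 9 → 10 → 11 → 12 → 13 → 14 → 15

Answer: 15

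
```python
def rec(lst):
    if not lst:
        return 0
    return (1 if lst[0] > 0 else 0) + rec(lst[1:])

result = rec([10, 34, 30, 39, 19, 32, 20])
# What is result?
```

Count of positive elements in [10, 34, 30, 39, 19, 32, 20] = 7

Answer: 7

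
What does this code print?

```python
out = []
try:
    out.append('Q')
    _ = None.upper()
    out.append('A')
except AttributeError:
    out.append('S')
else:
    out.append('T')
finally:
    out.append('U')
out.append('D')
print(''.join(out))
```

Execution trace: 'Q' (try body) → 'S' (except AttributeError) → 'U' (finally) → 'D' (after the try/except). Output: QSUD

Answer: QSUD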